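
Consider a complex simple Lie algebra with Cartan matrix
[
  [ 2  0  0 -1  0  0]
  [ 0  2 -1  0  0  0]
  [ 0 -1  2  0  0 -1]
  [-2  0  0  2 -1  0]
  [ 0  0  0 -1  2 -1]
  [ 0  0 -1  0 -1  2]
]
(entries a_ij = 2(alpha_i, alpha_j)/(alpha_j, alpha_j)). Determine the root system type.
B_6 (so(13))

The matrix has rank 6 with 2's on the diagonal. Reading the off-diagonal entries as Dynkin edges (a single edge where a_ij = a_ji = -1; a double or triple edge where a_ij * a_ji = 2 or 3), the diagram is a chain of 6 nodes with a double edge at one end; the terminal node there is the unique short simple root (B_6). One simple-root ordering that puts it in standard form is (alpha_2, alpha_3, alpha_6, alpha_5, alpha_4, alpha_1). So the algebra is type B_6, i.e. so(13).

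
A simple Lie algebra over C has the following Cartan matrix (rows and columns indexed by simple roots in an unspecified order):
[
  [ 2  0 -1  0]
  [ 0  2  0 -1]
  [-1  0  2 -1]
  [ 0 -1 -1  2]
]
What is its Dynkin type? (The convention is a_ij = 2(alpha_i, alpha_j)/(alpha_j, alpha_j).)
The matrix has rank 4 with 2's on the diagonal. Reading the off-diagonal entries as Dynkin edges (a single edge where a_ij = a_ji = -1; a double or triple edge where a_ij * a_ji = 2 or 3), the diagram is a chain of 4 nodes with single edges (A_4). One simple-root ordering that puts it in standard form is (alpha_2, alpha_4, alpha_3, alpha_1). So the algebra is type A_4, i.e. sl(5).

type A_4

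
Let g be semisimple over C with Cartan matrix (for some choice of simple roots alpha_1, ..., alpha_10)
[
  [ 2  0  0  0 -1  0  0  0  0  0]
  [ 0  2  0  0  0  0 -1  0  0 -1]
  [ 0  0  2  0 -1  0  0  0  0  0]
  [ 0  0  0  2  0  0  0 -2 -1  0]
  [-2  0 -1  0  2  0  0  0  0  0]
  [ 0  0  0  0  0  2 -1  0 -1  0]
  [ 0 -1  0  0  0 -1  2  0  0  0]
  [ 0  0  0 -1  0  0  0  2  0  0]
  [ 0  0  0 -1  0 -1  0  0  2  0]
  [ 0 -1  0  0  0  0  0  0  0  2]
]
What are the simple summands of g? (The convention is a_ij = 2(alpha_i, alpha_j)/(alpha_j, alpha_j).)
type B_3 + type B_7

The diagram associated to this matrix has two connected components: the simple roots {alpha_1, alpha_3, alpha_5} form a chain of 3 nodes with a double edge at one end; the terminal node there is the unique short simple root (B_3), and {alpha_2, alpha_4, alpha_6, alpha_7, alpha_8, alpha_9, alpha_10} form a chain of 7 nodes with a double edge at one end; the terminal node there is the unique short simple root (B_7). A semisimple Lie algebra decomposes uniquely as the direct sum of simple ideals, one per connected component of its Dynkin diagram, so g ≅ B_3 ⊕ B_7 (dimension 21 + 105 = 126).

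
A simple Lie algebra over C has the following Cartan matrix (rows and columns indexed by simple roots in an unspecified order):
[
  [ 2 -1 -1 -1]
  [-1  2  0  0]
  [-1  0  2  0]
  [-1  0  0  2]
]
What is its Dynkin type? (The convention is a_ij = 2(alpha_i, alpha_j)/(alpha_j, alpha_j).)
D_4 (so(8))

The matrix has rank 4 with 2's on the diagonal. Reading the off-diagonal entries as Dynkin edges (a single edge where a_ij = a_ji = -1; a double or triple edge where a_ij * a_ji = 2 or 3), the diagram is a chain of 2 nodes with a fork of two nodes at one end (D_4). One simple-root ordering that puts it in standard form is (alpha_2, alpha_1, alpha_3, alpha_4). So the algebra is type D_4, i.e. so(8).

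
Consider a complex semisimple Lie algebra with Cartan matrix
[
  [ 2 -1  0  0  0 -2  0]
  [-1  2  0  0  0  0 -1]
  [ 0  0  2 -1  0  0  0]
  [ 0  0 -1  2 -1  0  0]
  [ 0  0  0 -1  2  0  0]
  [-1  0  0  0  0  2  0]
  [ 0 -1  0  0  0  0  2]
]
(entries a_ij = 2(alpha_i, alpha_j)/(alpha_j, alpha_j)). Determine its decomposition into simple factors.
A_3 (sl(4)) ⊕ B_4 (so(9))

The diagram associated to this matrix has two connected components: the simple roots {alpha_3, alpha_4, alpha_5} form a chain of 3 nodes with single edges (A_3), and {alpha_1, alpha_2, alpha_6, alpha_7} form a chain of 4 nodes with a double edge at one end; the terminal node there is the unique short simple root (B_4). A semisimple Lie algebra decomposes uniquely as the direct sum of simple ideals, one per connected component of its Dynkin diagram, so g ≅ A_3 ⊕ B_4 (dimension 15 + 36 = 51).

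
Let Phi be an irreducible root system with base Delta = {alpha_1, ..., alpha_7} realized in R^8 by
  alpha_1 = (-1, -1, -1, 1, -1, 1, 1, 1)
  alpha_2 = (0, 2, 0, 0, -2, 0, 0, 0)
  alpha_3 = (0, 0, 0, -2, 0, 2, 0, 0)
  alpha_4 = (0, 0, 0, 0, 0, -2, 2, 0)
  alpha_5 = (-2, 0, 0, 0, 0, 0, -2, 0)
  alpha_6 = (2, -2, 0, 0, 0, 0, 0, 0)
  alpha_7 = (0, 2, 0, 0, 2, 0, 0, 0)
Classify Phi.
Compute the Cartan integers a_ij = 2(alpha_i, alpha_j)/(alpha_j, alpha_j); the resulting 7x7 Cartan matrix is
[[2, 0, 0, 0, 0, 0, -1], [0, 2, 0, 0, 0, -1, 0], [0, 0, 2, -1, 0, 0, 0], [0, 0, -1, 2, -1, 0, 0], [0, 0, 0, -1, 2, -1, 0], [0, -1, 0, 0, -1, 2, -1], [-1, 0, 0, 0, 0, -1, 2]].
All simple roots have the same length, so the diagram is simply laced. The associated Dynkin diagram is a chain of 6 nodes with one extra node attached to the third node from one end (E_7), so the type is E_7.

type E_7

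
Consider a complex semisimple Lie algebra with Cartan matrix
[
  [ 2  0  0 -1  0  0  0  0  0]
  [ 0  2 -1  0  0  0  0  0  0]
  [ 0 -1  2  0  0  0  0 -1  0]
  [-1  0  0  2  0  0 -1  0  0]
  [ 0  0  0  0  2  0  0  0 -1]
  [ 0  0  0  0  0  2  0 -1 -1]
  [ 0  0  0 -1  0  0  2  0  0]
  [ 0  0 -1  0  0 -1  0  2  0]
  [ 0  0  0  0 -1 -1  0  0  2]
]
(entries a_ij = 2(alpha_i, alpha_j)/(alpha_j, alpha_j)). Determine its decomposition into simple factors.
The diagram associated to this matrix has two connected components: the simple roots {alpha_1, alpha_4, alpha_7} form a chain of 3 nodes with single edges (A_3), and {alpha_2, alpha_3, alpha_5, alpha_6, alpha_8, alpha_9} form a chain of 6 nodes with single edges (A_6). A semisimple Lie algebra decomposes uniquely as the direct sum of simple ideals, one per connected component of its Dynkin diagram, so g ≅ A_3 ⊕ A_6 (dimension 15 + 48 = 63).

type A_3 ⊕ type A_6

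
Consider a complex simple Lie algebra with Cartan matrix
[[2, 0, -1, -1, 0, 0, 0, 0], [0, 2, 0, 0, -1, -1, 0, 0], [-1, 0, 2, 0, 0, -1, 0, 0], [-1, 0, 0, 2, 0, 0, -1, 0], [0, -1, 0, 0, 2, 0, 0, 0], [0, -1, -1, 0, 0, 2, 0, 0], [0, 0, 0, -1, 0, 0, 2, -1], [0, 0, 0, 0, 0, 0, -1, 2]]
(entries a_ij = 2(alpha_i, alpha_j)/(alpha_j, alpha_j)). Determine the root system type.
The matrix has rank 8 with 2's on the diagonal. Reading the off-diagonal entries as Dynkin edges (a single edge where a_ij = a_ji = -1; a double or triple edge where a_ij * a_ji = 2 or 3), the diagram is a chain of 8 nodes with single edges (A_8). One simple-root ordering that puts it in standard form is (alpha_8, alpha_7, alpha_4, alpha_1, alpha_3, alpha_6, alpha_2, alpha_5). So the algebra is type A_8, i.e. sl(9).

A_8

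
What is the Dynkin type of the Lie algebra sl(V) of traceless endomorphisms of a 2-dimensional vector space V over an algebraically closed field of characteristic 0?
This is sl(2), which has dimension 2^2 - 1 = 3 and rank 2 - 1 = 1 (a Cartan subalgebra is the diagonal traceless matrices). In the classification of classical Lie algebras, the special linear algebra sl(n+1) has type A_n; here n = 1, so the Dynkin diagram is a chain of 1 nodes with single edges (A_1). Hence the type is A_1.

A_1 (sl(2))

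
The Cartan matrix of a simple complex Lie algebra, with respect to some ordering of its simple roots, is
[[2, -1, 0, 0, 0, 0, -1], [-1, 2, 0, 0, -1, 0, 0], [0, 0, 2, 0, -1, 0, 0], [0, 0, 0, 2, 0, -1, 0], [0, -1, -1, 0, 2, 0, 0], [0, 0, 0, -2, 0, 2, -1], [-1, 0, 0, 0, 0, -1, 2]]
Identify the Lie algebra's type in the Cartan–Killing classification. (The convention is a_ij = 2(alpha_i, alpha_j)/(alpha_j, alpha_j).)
The matrix has rank 7 with 2's on the diagonal. Reading the off-diagonal entries as Dynkin edges (a single edge where a_ij = a_ji = -1; a double or triple edge where a_ij * a_ji = 2 or 3), the diagram is a chain of 7 nodes with a double edge at one end; the terminal node there is the unique short simple root (B_7). One simple-root ordering that puts it in standard form is (alpha_3, alpha_5, alpha_2, alpha_1, alpha_7, alpha_6, alpha_4). So the algebra is type B_7, i.e. so(15).

type B_7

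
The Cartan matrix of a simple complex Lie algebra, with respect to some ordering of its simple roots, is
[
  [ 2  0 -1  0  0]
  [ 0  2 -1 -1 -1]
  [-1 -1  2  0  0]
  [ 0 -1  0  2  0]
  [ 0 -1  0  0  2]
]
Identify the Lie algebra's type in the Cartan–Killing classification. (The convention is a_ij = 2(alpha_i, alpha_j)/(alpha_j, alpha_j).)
D_5

The matrix has rank 5 with 2's on the diagonal. Reading the off-diagonal entries as Dynkin edges (a single edge where a_ij = a_ji = -1; a double or triple edge where a_ij * a_ji = 2 or 3), the diagram is a chain of 3 nodes with a fork of two nodes at one end (D_5). One simple-root ordering that puts it in standard form is (alpha_1, alpha_3, alpha_2, alpha_4, alpha_5). So the algebra is type D_5, i.e. so(10).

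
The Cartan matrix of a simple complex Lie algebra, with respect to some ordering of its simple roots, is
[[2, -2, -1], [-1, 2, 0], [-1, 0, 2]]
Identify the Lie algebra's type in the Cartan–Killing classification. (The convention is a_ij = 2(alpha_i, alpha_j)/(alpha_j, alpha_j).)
B_3 (so(7))

The matrix has rank 3 with 2's on the diagonal. Reading the off-diagonal entries as Dynkin edges (a single edge where a_ij = a_ji = -1; a double or triple edge where a_ij * a_ji = 2 or 3), the diagram is a chain of 3 nodes with a double edge at one end; the terminal node there is the unique short simple root (B_3). One simple-root ordering that puts it in standard form is (alpha_3, alpha_1, alpha_2). So the algebra is type B_3, i.e. so(7).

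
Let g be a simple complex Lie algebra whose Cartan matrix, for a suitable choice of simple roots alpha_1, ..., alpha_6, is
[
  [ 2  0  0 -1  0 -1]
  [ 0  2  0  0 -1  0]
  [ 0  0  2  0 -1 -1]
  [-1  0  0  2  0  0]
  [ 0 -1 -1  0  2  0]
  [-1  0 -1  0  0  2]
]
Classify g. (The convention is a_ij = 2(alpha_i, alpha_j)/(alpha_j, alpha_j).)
The matrix has rank 6 with 2's on the diagonal. Reading the off-diagonal entries as Dynkin edges (a single edge where a_ij = a_ji = -1; a double or triple edge where a_ij * a_ji = 2 or 3), the diagram is a chain of 6 nodes with single edges (A_6). One simple-root ordering that puts it in standard form is (alpha_4, alpha_1, alpha_6, alpha_3, alpha_5, alpha_2). So the algebra is type A_6, i.e. sl(7).

A_6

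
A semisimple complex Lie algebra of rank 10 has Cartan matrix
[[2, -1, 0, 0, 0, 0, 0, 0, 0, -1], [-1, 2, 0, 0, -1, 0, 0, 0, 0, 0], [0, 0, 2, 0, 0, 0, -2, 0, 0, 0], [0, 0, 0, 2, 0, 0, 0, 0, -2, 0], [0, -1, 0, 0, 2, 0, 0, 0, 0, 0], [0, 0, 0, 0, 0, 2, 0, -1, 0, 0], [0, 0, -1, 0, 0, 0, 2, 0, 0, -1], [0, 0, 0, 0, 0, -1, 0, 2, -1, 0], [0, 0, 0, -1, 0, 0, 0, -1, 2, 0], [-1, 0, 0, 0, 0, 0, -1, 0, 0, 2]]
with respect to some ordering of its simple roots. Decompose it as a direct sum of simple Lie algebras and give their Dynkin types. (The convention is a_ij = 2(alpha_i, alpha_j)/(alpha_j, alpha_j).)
C_4 (sp(8)) + C_6 (sp(12))

The diagram associated to this matrix has two connected components: the simple roots {alpha_4, alpha_6, alpha_8, alpha_9} form a chain of 4 nodes with a double edge at one end; the terminal node there is the unique long simple root (C_4), and {alpha_1, alpha_2, alpha_3, alpha_5, alpha_7, alpha_10} form a chain of 6 nodes with a double edge at one end; the terminal node there is the unique long simple root (C_6). A semisimple Lie algebra decomposes uniquely as the direct sum of simple ideals, one per connected component of its Dynkin diagram, so g ≅ C_4 ⊕ C_6 (dimension 36 + 78 = 114).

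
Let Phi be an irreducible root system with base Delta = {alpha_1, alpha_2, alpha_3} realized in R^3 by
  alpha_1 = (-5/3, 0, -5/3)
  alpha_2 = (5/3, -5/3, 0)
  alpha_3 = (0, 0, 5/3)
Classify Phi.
Compute the Cartan integers a_ij = 2(alpha_i, alpha_j)/(alpha_j, alpha_j); the resulting 3x3 Cartan matrix is
[[2, -1, -2], [-1, 2, 0], [-1, 0, 2]].
The roots have two lengths (squared-length ratio 2:1); the short ones are alpha_{3}. The associated Dynkin diagram is a chain of 3 nodes with a double edge at one end; the terminal node there is the unique short simple root (B_3), so the type is B_3 (the algebra so(7)).

B3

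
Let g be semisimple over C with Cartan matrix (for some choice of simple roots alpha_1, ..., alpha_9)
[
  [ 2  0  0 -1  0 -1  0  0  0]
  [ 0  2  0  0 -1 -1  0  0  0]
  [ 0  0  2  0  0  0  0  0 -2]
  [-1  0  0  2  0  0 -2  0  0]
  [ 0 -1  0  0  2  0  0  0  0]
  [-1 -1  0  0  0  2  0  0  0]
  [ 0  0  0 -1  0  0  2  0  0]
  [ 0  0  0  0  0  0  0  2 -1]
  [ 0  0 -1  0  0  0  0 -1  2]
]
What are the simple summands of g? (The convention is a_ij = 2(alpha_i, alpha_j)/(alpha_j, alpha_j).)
B_6 (so(13)) ⊕ C_3 (sp(6))

The diagram associated to this matrix has two connected components: the simple roots {alpha_1, alpha_2, alpha_4, alpha_5, alpha_6, alpha_7} form a chain of 6 nodes with a double edge at one end; the terminal node there is the unique short simple root (B_6), and {alpha_3, alpha_8, alpha_9} form a chain of 3 nodes with a double edge at one end; the terminal node there is the unique long simple root (C_3). A semisimple Lie algebra decomposes uniquely as the direct sum of simple ideals, one per connected component of its Dynkin diagram, so g ≅ B_6 ⊕ C_3 (dimension 78 + 21 = 99).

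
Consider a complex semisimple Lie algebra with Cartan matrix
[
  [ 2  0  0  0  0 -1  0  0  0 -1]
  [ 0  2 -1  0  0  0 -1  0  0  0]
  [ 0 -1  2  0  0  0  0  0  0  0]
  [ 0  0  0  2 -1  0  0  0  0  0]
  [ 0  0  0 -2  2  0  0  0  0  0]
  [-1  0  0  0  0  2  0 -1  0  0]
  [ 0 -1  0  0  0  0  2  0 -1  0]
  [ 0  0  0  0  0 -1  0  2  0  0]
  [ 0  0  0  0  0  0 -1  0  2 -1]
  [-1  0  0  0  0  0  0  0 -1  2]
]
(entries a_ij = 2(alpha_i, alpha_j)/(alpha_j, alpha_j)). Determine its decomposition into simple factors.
A_8 (sl(9)) ⊕ B_2 (so(5))

The diagram associated to this matrix has two connected components: the simple roots {alpha_1, alpha_2, alpha_3, alpha_6, alpha_7, alpha_8, alpha_9, alpha_10} form a chain of 8 nodes with single edges (A_8), and {alpha_4, alpha_5} form a chain of 2 nodes with a double edge at one end; the terminal node there is the unique short simple root (B_2). A semisimple Lie algebra decomposes uniquely as the direct sum of simple ideals, one per connected component of its Dynkin diagram, so g ≅ A_8 ⊕ B_2 (dimension 80 + 10 = 90).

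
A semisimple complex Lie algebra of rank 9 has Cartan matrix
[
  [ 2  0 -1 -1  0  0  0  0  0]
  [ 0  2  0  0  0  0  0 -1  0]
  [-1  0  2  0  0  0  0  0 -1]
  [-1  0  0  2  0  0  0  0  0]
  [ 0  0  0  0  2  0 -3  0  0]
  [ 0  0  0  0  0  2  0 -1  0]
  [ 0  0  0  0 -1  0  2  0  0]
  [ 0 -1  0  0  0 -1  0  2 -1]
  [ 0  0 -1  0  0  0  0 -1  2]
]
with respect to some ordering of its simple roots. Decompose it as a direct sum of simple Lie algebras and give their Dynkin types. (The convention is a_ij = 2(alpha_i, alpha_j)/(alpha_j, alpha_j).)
The diagram associated to this matrix has two connected components: the simple roots {alpha_1, alpha_2, alpha_3, alpha_4, alpha_6, alpha_8, alpha_9} form a chain of 5 nodes with a fork of two nodes at one end (D_7), and {alpha_5, alpha_7} form two nodes joined by a triple edge (G_2). A semisimple Lie algebra decomposes uniquely as the direct sum of simple ideals, one per connected component of its Dynkin diagram, so g ≅ D_7 ⊕ G_2 (dimension 91 + 14 = 105).

type D_7 ⊕ type G_2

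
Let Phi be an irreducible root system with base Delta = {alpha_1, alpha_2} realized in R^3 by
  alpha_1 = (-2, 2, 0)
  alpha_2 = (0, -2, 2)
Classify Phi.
A_2 (sl(3))

Compute the Cartan integers a_ij = 2(alpha_i, alpha_j)/(alpha_j, alpha_j); the resulting 2x2 Cartan matrix is
[[2, -1], [-1, 2]].
All simple roots have the same length, so the diagram is simply laced. The associated Dynkin diagram is a chain of 2 nodes with single edges (A_2), so the type is A_2 (the algebra sl(3)).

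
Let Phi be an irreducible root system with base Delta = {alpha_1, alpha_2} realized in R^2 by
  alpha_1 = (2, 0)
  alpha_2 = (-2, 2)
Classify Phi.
B_2

Compute the Cartan integers a_ij = 2(alpha_i, alpha_j)/(alpha_j, alpha_j); the resulting 2x2 Cartan matrix is
[[2, -1], [-2, 2]].
The roots have two lengths (squared-length ratio 2:1); the short ones are alpha_{1}. The associated Dynkin diagram is a chain of 2 nodes with a double edge at one end; the terminal node there is the unique short simple root (B_2), so the type is B_2 (the algebra so(5)).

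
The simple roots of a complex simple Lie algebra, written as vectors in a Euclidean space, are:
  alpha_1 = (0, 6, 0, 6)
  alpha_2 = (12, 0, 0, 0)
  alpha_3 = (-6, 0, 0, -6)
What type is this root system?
Compute the Cartan integers a_ij = 2(alpha_i, alpha_j)/(alpha_j, alpha_j); the resulting 3x3 Cartan matrix is
[[2, 0, -1], [0, 2, -2], [-1, -1, 2]].
The roots have two lengths (squared-length ratio 2:1); the short ones are alpha_{1,3}. The associated Dynkin diagram is a chain of 3 nodes with a double edge at one end; the terminal node there is the unique long simple root (C_3), so the type is C_3 (the algebra sp(6)).

C_3 (sp(6))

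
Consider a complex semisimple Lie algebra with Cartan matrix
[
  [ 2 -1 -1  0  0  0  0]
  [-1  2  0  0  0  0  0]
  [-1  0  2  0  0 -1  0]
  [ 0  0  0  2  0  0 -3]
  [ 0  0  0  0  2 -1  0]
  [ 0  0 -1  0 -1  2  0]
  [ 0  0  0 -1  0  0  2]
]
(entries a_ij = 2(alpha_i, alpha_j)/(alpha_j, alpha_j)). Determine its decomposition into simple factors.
A_5 + G_2

The diagram associated to this matrix has two connected components: the simple roots {alpha_1, alpha_2, alpha_3, alpha_5, alpha_6} form a chain of 5 nodes with single edges (A_5), and {alpha_4, alpha_7} form two nodes joined by a triple edge (G_2). A semisimple Lie algebra decomposes uniquely as the direct sum of simple ideals, one per connected component of its Dynkin diagram, so g ≅ A_5 ⊕ G_2 (dimension 35 + 14 = 49).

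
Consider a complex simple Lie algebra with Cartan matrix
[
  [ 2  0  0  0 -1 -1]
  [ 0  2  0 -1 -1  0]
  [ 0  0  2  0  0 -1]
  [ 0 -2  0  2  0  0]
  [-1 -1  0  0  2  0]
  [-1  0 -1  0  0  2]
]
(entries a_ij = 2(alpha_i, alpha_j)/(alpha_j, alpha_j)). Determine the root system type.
C_6 (sp(12))

The matrix has rank 6 with 2's on the diagonal. Reading the off-diagonal entries as Dynkin edges (a single edge where a_ij = a_ji = -1; a double or triple edge where a_ij * a_ji = 2 or 3), the diagram is a chain of 6 nodes with a double edge at one end; the terminal node there is the unique long simple root (C_6). One simple-root ordering that puts it in standard form is (alpha_3, alpha_6, alpha_1, alpha_5, alpha_2, alpha_4). So the algebra is type C_6, i.e. sp(12).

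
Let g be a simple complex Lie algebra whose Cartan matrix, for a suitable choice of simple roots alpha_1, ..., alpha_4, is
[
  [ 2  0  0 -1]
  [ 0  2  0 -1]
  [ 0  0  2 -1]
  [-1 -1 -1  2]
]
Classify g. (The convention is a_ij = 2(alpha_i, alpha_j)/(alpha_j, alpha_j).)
The matrix has rank 4 with 2's on the diagonal. Reading the off-diagonal entries as Dynkin edges (a single edge where a_ij = a_ji = -1; a double or triple edge where a_ij * a_ji = 2 or 3), the diagram is a chain of 2 nodes with a fork of two nodes at one end (D_4). One simple-root ordering that puts it in standard form is (alpha_3, alpha_4, alpha_2, alpha_1). So the algebra is type D_4, i.e. so(8).

D_4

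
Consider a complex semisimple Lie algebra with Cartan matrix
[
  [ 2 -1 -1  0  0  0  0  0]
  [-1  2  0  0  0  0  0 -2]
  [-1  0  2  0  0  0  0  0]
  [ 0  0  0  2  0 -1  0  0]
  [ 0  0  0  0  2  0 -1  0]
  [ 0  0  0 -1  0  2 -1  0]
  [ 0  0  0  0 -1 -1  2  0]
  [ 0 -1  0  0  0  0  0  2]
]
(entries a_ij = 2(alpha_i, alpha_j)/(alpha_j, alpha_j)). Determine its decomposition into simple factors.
The diagram associated to this matrix has two connected components: the simple roots {alpha_4, alpha_5, alpha_6, alpha_7} form a chain of 4 nodes with single edges (A_4), and {alpha_1, alpha_2, alpha_3, alpha_8} form a chain of 4 nodes with a double edge at one end; the terminal node there is the unique short simple root (B_4). A semisimple Lie algebra decomposes uniquely as the direct sum of simple ideals, one per connected component of its Dynkin diagram, so g ≅ A_4 ⊕ B_4 (dimension 24 + 36 = 60).

type A_4 + type B_4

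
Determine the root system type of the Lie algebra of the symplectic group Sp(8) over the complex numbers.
type C_4

This is sp(8), which has dimension 8(8+1)/2 = 36 and rank 8/2 = 4. In the classification of classical Lie algebras, the symplectic algebra sp(2n) has type C_n; here n = 4, so the Dynkin diagram is a chain of 4 nodes with a double edge at one end; the terminal node there is the unique long simple root (C_4). Hence the type is C_4.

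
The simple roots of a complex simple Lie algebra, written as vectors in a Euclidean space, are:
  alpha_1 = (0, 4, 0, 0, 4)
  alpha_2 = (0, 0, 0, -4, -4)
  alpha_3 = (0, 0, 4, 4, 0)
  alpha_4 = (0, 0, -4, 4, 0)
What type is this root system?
D_4 (so(8))

Compute the Cartan integers a_ij = 2(alpha_i, alpha_j)/(alpha_j, alpha_j); the resulting 4x4 Cartan matrix is
[[2, -1, 0, 0], [-1, 2, -1, -1], [0, -1, 2, 0], [0, -1, 0, 2]].
All simple roots have the same length, so the diagram is simply laced. The associated Dynkin diagram is a chain of 2 nodes with a fork of two nodes at one end (D_4), so the type is D_4 (the algebra so(8)).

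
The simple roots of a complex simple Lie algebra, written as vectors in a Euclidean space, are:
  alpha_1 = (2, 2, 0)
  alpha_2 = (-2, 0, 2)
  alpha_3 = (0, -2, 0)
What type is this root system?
type B_3

Compute the Cartan integers a_ij = 2(alpha_i, alpha_j)/(alpha_j, alpha_j); the resulting 3x3 Cartan matrix is
[[2, -1, -2], [-1, 2, 0], [-1, 0, 2]].
The roots have two lengths (squared-length ratio 2:1); the short ones are alpha_{3}. The associated Dynkin diagram is a chain of 3 nodes with a double edge at one end; the terminal node there is the unique short simple root (B_3), so the type is B_3 (the algebra so(7)).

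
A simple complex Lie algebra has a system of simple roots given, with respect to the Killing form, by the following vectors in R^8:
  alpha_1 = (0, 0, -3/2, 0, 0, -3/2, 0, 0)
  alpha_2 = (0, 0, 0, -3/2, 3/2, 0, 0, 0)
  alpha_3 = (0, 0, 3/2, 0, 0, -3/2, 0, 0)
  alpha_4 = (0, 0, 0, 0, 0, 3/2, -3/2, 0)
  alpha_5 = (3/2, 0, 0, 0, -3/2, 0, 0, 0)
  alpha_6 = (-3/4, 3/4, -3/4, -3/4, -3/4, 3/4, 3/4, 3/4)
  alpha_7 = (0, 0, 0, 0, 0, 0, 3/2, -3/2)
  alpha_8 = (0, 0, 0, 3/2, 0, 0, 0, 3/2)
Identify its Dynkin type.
Compute the Cartan integers a_ij = 2(alpha_i, alpha_j)/(alpha_j, alpha_j); the resulting 8x8 Cartan matrix is
[[2, 0, 0, -1, 0, 0, 0, 0], [0, 2, 0, 0, -1, 0, 0, -1], [0, 0, 2, -1, 0, -1, 0, 0], [-1, 0, -1, 2, 0, 0, -1, 0], [0, -1, 0, 0, 2, 0, 0, 0], [0, 0, -1, 0, 0, 2, 0, 0], [0, 0, 0, -1, 0, 0, 2, -1], [0, -1, 0, 0, 0, 0, -1, 2]].
All simple roots have the same length, so the diagram is simply laced. The associated Dynkin diagram is a chain of 7 nodes with one extra node attached to the third node from one end (E_8), so the type is E_8.

E8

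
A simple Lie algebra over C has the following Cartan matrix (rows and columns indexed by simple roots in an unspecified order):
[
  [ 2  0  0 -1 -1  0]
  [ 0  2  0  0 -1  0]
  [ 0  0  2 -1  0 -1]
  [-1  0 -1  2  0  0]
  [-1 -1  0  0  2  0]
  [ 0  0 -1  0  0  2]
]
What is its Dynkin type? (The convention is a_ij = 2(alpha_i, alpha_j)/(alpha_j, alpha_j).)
A_6 (sl(7))

The matrix has rank 6 with 2's on the diagonal. Reading the off-diagonal entries as Dynkin edges (a single edge where a_ij = a_ji = -1; a double or triple edge where a_ij * a_ji = 2 or 3), the diagram is a chain of 6 nodes with single edges (A_6). One simple-root ordering that puts it in standard form is (alpha_2, alpha_5, alpha_1, alpha_4, alpha_3, alpha_6). So the algebra is type A_6, i.e. sl(7).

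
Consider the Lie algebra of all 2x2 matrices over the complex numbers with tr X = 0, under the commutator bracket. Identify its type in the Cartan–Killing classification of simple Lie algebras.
A_1 (sl(2))

This is sl(2), which has dimension 2^2 - 1 = 3 and rank 2 - 1 = 1 (a Cartan subalgebra is the diagonal traceless matrices). In the classification of classical Lie algebras, the special linear algebra sl(n+1) has type A_n; here n = 1, so the Dynkin diagram is a chain of 1 nodes with single edges (A_1). Hence the type is A_1.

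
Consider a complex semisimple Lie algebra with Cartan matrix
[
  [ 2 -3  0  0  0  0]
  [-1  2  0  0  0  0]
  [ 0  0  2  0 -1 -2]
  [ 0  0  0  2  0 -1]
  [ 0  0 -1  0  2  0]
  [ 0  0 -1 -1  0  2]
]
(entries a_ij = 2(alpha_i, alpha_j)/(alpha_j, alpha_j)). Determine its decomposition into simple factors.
The diagram associated to this matrix has two connected components: the simple roots {alpha_3, alpha_4, alpha_5, alpha_6} form a chain of 4 nodes with a double edge between the middle two (F_4), and {alpha_1, alpha_2} form two nodes joined by a triple edge (G_2). A semisimple Lie algebra decomposes uniquely as the direct sum of simple ideals, one per connected component of its Dynkin diagram, so g ≅ F_4 ⊕ G_2 (dimension 52 + 14 = 66).

F_4 + G_2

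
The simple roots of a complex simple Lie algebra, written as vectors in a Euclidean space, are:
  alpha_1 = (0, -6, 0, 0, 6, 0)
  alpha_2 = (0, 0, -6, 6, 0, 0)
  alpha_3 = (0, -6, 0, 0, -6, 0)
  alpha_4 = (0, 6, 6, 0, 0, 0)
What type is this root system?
Compute the Cartan integers a_ij = 2(alpha_i, alpha_j)/(alpha_j, alpha_j); the resulting 4x4 Cartan matrix is
[[2, 0, 0, -1], [0, 2, 0, -1], [0, 0, 2, -1], [-1, -1, -1, 2]].
All simple roots have the same length, so the diagram is simply laced. The associated Dynkin diagram is a chain of 2 nodes with a fork of two nodes at one end (D_4), so the type is D_4 (the algebra so(8)).

D_4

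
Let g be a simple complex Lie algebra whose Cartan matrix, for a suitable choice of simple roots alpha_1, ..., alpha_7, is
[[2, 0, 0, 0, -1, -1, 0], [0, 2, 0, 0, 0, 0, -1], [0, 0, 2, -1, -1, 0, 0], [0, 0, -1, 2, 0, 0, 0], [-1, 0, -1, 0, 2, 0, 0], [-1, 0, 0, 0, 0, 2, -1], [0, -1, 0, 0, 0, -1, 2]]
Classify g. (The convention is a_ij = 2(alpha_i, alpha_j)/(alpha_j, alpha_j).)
The matrix has rank 7 with 2's on the diagonal. Reading the off-diagonal entries as Dynkin edges (a single edge where a_ij = a_ji = -1; a double or triple edge where a_ij * a_ji = 2 or 3), the diagram is a chain of 7 nodes with single edges (A_7). One simple-root ordering that puts it in standard form is (alpha_4, alpha_3, alpha_5, alpha_1, alpha_6, alpha_7, alpha_2). So the algebra is type A_7, i.e. sl(8).

A_7 (sl(8))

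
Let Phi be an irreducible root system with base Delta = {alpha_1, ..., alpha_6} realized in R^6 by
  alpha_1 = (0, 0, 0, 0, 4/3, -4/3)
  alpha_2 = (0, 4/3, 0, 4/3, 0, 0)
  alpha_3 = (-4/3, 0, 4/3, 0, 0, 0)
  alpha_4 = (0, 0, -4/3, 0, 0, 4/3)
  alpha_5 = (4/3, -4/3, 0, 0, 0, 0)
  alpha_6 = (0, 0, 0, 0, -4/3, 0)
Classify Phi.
B_6

Compute the Cartan integers a_ij = 2(alpha_i, alpha_j)/(alpha_j, alpha_j); the resulting 6x6 Cartan matrix is
[[2, 0, 0, -1, 0, -2], [0, 2, 0, 0, -1, 0], [0, 0, 2, -1, -1, 0], [-1, 0, -1, 2, 0, 0], [0, -1, -1, 0, 2, 0], [-1, 0, 0, 0, 0, 2]].
The roots have two lengths (squared-length ratio 2:1); the short ones are alpha_{6}. The associated Dynkin diagram is a chain of 6 nodes with a double edge at one end; the terminal node there is the unique short simple root (B_6), so the type is B_6 (the algebra so(13)).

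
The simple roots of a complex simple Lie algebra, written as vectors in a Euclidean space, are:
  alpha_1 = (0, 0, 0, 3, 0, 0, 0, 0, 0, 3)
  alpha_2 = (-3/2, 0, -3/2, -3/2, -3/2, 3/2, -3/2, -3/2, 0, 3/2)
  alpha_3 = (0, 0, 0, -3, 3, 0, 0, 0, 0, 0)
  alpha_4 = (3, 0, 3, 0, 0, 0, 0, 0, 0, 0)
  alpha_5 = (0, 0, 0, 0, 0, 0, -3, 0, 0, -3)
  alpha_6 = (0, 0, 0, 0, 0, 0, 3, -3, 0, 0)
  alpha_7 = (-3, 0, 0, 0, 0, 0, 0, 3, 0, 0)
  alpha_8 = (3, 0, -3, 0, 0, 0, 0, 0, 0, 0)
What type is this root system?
E_8

Compute the Cartan integers a_ij = 2(alpha_i, alpha_j)/(alpha_j, alpha_j); the resulting 8x8 Cartan matrix is
[[2, 0, -1, 0, -1, 0, 0, 0], [0, 2, 0, -1, 0, 0, 0, 0], [-1, 0, 2, 0, 0, 0, 0, 0], [0, -1, 0, 2, 0, 0, -1, 0], [-1, 0, 0, 0, 2, -1, 0, 0], [0, 0, 0, 0, -1, 2, -1, 0], [0, 0, 0, -1, 0, -1, 2, -1], [0, 0, 0, 0, 0, 0, -1, 2]].
All simple roots have the same length, so the diagram is simply laced. The associated Dynkin diagram is a chain of 7 nodes with one extra node attached to the third node from one end (E_8), so the type is E_8.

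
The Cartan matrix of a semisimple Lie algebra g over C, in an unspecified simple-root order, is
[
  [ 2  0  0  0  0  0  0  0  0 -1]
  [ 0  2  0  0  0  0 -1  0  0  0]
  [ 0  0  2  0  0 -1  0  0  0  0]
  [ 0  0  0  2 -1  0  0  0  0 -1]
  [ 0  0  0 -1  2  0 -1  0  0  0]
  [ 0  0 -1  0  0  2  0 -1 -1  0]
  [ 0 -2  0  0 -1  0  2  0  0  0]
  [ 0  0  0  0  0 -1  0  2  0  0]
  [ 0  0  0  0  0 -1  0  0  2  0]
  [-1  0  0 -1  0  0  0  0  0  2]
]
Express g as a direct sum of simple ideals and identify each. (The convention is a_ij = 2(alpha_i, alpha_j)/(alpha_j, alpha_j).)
type B_6 ⊕ type D_4

The diagram associated to this matrix has two connected components: the simple roots {alpha_1, alpha_2, alpha_4, alpha_5, alpha_7, alpha_10} form a chain of 6 nodes with a double edge at one end; the terminal node there is the unique short simple root (B_6), and {alpha_3, alpha_6, alpha_8, alpha_9} form a chain of 2 nodes with a fork of two nodes at one end (D_4). A semisimple Lie algebra decomposes uniquely as the direct sum of simple ideals, one per connected component of its Dynkin diagram, so g ≅ B_6 ⊕ D_4 (dimension 78 + 28 = 106).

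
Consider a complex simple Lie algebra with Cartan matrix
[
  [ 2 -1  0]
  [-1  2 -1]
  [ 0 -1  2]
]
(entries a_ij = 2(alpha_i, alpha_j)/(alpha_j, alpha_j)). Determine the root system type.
The matrix has rank 3 with 2's on the diagonal. Reading the off-diagonal entries as Dynkin edges (a single edge where a_ij = a_ji = -1; a double or triple edge where a_ij * a_ji = 2 or 3), the diagram is a chain of 3 nodes with single edges (A_3). One simple-root ordering that puts it in standard form is (alpha_3, alpha_2, alpha_1). So the algebra is type A_3, i.e. sl(4).

A3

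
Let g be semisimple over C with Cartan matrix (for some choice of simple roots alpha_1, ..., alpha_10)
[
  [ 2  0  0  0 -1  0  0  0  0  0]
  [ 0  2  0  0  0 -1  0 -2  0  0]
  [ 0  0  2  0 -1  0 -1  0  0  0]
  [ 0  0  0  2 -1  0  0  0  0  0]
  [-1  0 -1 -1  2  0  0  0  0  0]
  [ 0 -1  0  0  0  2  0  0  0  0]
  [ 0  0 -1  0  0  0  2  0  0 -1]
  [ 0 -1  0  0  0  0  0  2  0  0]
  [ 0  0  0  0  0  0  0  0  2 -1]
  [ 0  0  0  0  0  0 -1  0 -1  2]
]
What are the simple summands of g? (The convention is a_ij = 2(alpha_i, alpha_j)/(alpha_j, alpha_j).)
The diagram associated to this matrix has two connected components: the simple roots {alpha_2, alpha_6, alpha_8} form a chain of 3 nodes with a double edge at one end; the terminal node there is the unique short simple root (B_3), and {alpha_1, alpha_3, alpha_4, alpha_5, alpha_7, alpha_9, alpha_10} form a chain of 5 nodes with a fork of two nodes at one end (D_7). A semisimple Lie algebra decomposes uniquely as the direct sum of simple ideals, one per connected component of its Dynkin diagram, so g ≅ B_3 ⊕ D_7 (dimension 21 + 91 = 112).

type B_3 + type D_7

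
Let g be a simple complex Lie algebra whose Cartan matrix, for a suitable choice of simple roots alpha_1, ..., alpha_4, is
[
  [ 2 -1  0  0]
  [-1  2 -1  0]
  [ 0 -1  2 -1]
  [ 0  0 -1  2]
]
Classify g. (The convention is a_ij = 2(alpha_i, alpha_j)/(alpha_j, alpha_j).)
A4

The matrix has rank 4 with 2's on the diagonal. Reading the off-diagonal entries as Dynkin edges (a single edge where a_ij = a_ji = -1; a double or triple edge where a_ij * a_ji = 2 or 3), the diagram is a chain of 4 nodes with single edges (A_4). One simple-root ordering that puts it in standard form is (alpha_4, alpha_3, alpha_2, alpha_1). So the algebra is type A_4, i.e. sl(5).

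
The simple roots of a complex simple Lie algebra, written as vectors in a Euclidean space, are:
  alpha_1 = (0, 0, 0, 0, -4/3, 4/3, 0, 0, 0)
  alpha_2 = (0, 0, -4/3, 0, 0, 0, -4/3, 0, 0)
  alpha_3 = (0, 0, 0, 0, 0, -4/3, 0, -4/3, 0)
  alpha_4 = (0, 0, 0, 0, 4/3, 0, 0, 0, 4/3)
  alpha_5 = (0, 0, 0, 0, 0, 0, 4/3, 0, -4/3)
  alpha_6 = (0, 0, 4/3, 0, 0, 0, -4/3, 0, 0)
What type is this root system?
Compute the Cartan integers a_ij = 2(alpha_i, alpha_j)/(alpha_j, alpha_j); the resulting 6x6 Cartan matrix is
[[2, 0, -1, -1, 0, 0], [0, 2, 0, 0, -1, 0], [-1, 0, 2, 0, 0, 0], [-1, 0, 0, 2, -1, 0], [0, -1, 0, -1, 2, -1], [0, 0, 0, 0, -1, 2]].
All simple roots have the same length, so the diagram is simply laced. The associated Dynkin diagram is a chain of 4 nodes with a fork of two nodes at one end (D_6), so the type is D_6 (the algebra so(12)).

D6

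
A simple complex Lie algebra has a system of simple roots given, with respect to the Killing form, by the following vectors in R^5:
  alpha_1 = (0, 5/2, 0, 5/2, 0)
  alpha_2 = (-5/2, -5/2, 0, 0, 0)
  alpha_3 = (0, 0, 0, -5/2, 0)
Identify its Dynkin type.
Compute the Cartan integers a_ij = 2(alpha_i, alpha_j)/(alpha_j, alpha_j); the resulting 3x3 Cartan matrix is
[[2, -1, -2], [-1, 2, 0], [-1, 0, 2]].
The roots have two lengths (squared-length ratio 2:1); the short ones are alpha_{3}. The associated Dynkin diagram is a chain of 3 nodes with a double edge at one end; the terminal node there is the unique short simple root (B_3), so the type is B_3 (the algebra so(7)).

B_3 (so(7))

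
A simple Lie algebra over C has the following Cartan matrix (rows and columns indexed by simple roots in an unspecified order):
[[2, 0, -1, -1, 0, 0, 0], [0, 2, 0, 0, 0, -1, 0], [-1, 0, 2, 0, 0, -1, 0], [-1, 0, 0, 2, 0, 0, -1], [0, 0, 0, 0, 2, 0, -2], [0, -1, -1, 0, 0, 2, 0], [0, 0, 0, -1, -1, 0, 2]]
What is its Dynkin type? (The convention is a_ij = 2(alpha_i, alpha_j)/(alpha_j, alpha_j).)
The matrix has rank 7 with 2's on the diagonal. Reading the off-diagonal entries as Dynkin edges (a single edge where a_ij = a_ji = -1; a double or triple edge where a_ij * a_ji = 2 or 3), the diagram is a chain of 7 nodes with a double edge at one end; the terminal node there is the unique long simple root (C_7). One simple-root ordering that puts it in standard form is (alpha_2, alpha_6, alpha_3, alpha_1, alpha_4, alpha_7, alpha_5). So the algebra is type C_7, i.e. sp(14).

C_7 (sp(14))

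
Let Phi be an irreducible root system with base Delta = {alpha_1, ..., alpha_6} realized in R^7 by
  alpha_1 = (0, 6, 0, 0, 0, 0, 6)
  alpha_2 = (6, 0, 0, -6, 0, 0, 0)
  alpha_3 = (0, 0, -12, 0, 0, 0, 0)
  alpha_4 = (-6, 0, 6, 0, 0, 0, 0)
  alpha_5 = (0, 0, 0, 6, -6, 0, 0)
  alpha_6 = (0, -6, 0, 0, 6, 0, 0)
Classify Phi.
C6

Compute the Cartan integers a_ij = 2(alpha_i, alpha_j)/(alpha_j, alpha_j); the resulting 6x6 Cartan matrix is
[[2, 0, 0, 0, 0, -1], [0, 2, 0, -1, -1, 0], [0, 0, 2, -2, 0, 0], [0, -1, -1, 2, 0, 0], [0, -1, 0, 0, 2, -1], [-1, 0, 0, 0, -1, 2]].
The roots have two lengths (squared-length ratio 2:1); the short ones are alpha_{1,2,4,5,6}. The associated Dynkin diagram is a chain of 6 nodes with a double edge at one end; the terminal node there is the unique long simple root (C_6), so the type is C_6 (the algebra sp(12)).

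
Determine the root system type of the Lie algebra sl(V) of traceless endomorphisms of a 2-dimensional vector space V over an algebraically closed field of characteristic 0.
A1

This is sl(2), which has dimension 2^2 - 1 = 3 and rank 2 - 1 = 1 (a Cartan subalgebra is the diagonal traceless matrices). In the classification of classical Lie algebras, the special linear algebra sl(n+1) has type A_n; here n = 1, so the Dynkin diagram is a chain of 1 nodes with single edges (A_1). Hence the type is A_1.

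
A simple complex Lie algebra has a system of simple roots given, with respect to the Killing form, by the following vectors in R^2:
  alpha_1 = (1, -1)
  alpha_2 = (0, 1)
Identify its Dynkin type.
Compute the Cartan integers a_ij = 2(alpha_i, alpha_j)/(alpha_j, alpha_j); the resulting 2x2 Cartan matrix is
[[2, -2], [-1, 2]].
The roots have two lengths (squared-length ratio 2:1); the short ones are alpha_{2}. The associated Dynkin diagram is a chain of 2 nodes with a double edge at one end; the terminal node there is the unique short simple root (B_2), so the type is B_2 (the algebra so(5)).

B_2 (so(5))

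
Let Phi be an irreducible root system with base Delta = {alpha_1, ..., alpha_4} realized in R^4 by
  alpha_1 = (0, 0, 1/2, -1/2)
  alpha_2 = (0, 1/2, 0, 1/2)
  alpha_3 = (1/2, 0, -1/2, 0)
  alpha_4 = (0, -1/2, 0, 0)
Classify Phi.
Compute the Cartan integers a_ij = 2(alpha_i, alpha_j)/(alpha_j, alpha_j); the resulting 4x4 Cartan matrix is
[[2, -1, -1, 0], [-1, 2, 0, -2], [-1, 0, 2, 0], [0, -1, 0, 2]].
The roots have two lengths (squared-length ratio 2:1); the short ones are alpha_{4}. The associated Dynkin diagram is a chain of 4 nodes with a double edge at one end; the terminal node there is the unique short simple root (B_4), so the type is B_4 (the algebra so(9)).

B4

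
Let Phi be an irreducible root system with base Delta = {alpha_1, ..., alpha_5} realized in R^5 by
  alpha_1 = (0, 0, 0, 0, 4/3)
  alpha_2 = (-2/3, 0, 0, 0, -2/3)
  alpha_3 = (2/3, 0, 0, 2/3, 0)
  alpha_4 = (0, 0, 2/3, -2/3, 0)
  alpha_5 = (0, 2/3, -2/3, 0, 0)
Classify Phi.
C_5 (sp(10))

Compute the Cartan integers a_ij = 2(alpha_i, alpha_j)/(alpha_j, alpha_j); the resulting 5x5 Cartan matrix is
[[2, -2, 0, 0, 0], [-1, 2, -1, 0, 0], [0, -1, 2, -1, 0], [0, 0, -1, 2, -1], [0, 0, 0, -1, 2]].
The roots have two lengths (squared-length ratio 2:1); the short ones are alpha_{2,3,4,5}. The associated Dynkin diagram is a chain of 5 nodes with a double edge at one end; the terminal node there is the unique long simple root (C_5), so the type is C_5 (the algebra sp(10)).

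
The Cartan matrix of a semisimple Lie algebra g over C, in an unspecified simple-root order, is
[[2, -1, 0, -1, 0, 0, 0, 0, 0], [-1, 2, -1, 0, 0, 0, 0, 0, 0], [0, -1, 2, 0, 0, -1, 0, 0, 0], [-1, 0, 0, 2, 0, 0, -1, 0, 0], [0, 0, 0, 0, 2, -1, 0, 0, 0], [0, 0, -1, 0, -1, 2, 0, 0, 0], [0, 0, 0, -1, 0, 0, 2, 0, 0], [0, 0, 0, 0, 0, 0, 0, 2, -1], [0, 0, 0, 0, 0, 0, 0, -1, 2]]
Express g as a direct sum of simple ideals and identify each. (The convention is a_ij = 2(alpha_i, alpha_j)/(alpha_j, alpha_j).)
The diagram associated to this matrix has two connected components: the simple roots {alpha_8, alpha_9} form a chain of 2 nodes with single edges (A_2), and {alpha_1, alpha_2, alpha_3, alpha_4, alpha_5, alpha_6, alpha_7} form a chain of 7 nodes with single edges (A_7). A semisimple Lie algebra decomposes uniquely as the direct sum of simple ideals, one per connected component of its Dynkin diagram, so g ≅ A_2 ⊕ A_7 (dimension 8 + 63 = 71).

type A_2 + type A_7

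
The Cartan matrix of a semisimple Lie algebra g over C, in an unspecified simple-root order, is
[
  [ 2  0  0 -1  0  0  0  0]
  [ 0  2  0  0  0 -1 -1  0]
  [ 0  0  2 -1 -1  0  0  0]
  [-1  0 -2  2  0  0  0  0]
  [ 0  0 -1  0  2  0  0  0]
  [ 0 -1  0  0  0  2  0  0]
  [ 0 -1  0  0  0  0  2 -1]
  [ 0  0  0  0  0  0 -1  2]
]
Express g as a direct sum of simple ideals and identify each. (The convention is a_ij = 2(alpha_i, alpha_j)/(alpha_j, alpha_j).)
The diagram associated to this matrix has two connected components: the simple roots {alpha_2, alpha_6, alpha_7, alpha_8} form a chain of 4 nodes with single edges (A_4), and {alpha_1, alpha_3, alpha_4, alpha_5} form a chain of 4 nodes with a double edge between the middle two (F_4). A semisimple Lie algebra decomposes uniquely as the direct sum of simple ideals, one per connected component of its Dynkin diagram, so g ≅ A_4 ⊕ F_4 (dimension 24 + 52 = 76).

type A_4 ⊕ type F_4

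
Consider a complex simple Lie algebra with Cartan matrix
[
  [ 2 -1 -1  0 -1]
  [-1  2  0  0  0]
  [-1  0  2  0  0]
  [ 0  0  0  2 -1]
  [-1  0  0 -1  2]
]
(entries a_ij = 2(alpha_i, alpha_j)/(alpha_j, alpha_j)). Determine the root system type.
type D_5

The matrix has rank 5 with 2's on the diagonal. Reading the off-diagonal entries as Dynkin edges (a single edge where a_ij = a_ji = -1; a double or triple edge where a_ij * a_ji = 2 or 3), the diagram is a chain of 3 nodes with a fork of two nodes at one end (D_5). One simple-root ordering that puts it in standard form is (alpha_4, alpha_5, alpha_1, alpha_3, alpha_2). So the algebra is type D_5, i.e. so(10).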